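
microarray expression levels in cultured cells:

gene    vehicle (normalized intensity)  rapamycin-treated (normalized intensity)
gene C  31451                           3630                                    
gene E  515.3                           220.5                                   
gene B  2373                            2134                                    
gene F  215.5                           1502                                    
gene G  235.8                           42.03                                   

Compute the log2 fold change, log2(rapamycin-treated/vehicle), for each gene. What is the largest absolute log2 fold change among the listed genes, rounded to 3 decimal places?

log2(3630/31451) = -3.115  (gene C)
log2(220.5/515.3) = -1.225  (gene E)
log2(2134/2373) = -0.153  (gene B)
log2(1502/215.5) = 2.801  (gene F)
log2(42.03/235.8) = -2.488  (gene G)
The largest magnitude belongs to gene C.

3.115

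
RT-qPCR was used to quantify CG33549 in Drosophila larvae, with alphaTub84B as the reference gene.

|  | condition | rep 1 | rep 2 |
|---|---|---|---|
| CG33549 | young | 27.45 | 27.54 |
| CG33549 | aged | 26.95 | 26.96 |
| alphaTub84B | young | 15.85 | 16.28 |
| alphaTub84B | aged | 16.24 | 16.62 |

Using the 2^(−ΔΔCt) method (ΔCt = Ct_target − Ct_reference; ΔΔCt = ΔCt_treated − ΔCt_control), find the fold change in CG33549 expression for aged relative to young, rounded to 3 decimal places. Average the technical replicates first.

Mean Ct: CG33549 young 27.495; CG33549 aged 26.955; alphaTub84B young 16.065; alphaTub84B aged 16.430
ΔCt(young) = 27.495 − 16.065 = 11.430
ΔCt(aged) = 26.955 − 16.430 = 10.525
ΔΔCt = 10.525 − 11.430 = -0.905
Fold change = 2^(−(-0.905)) = 2^0.905 = 1.8725

1.873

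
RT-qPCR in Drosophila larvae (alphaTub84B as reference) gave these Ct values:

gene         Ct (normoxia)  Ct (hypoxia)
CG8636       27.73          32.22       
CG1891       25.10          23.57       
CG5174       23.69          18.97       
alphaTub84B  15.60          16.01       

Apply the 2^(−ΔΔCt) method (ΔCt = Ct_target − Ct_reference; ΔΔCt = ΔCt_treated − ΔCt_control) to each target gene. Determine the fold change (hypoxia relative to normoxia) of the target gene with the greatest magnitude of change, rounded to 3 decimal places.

CG8636: ΔΔCt = (32.22−16.01) − (27.73−15.60) = 16.21 − 12.13 = 4.08; fold change = 2^-4.08 = 0.059
CG1891: ΔΔCt = (23.57−16.01) − (25.10−15.60) = 7.56 − 9.50 = -1.94; fold change = 2^1.94 = 3.837
CG5174: ΔΔCt = (18.97−16.01) − (23.69−15.60) = 2.96 − 8.09 = -5.13; fold change = 2^5.13 = 35.017
CG5174 has the largest |ΔΔCt| = 5.13.

35.017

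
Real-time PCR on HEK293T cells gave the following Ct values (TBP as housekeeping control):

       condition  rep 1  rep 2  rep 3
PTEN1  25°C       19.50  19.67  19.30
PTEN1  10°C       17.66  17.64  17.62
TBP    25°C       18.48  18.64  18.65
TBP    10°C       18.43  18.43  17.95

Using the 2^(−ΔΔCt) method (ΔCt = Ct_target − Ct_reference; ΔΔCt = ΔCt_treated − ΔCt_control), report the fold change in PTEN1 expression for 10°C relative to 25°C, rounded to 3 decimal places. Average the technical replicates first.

Mean Ct: PTEN1 25°C 19.490; PTEN1 10°C 17.640; TBP 25°C 18.590; TBP 10°C 18.270
ΔCt(25°C) = 19.490 − 18.590 = 0.900
ΔCt(10°C) = 17.640 − 18.270 = -0.630
ΔΔCt = -0.630 − 0.900 = -1.530
Fold change = 2^(−(-1.530)) = 2^1.530 = 2.8879

2.888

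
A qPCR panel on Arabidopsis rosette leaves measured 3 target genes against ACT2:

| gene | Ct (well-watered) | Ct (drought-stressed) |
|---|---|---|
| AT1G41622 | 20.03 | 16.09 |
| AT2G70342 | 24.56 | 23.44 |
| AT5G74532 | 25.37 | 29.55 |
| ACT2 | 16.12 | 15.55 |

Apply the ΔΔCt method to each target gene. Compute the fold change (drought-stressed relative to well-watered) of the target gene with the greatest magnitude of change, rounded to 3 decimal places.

AT1G41622: ΔΔCt = (16.09−15.55) − (20.03−16.12) = 0.54 − 3.91 = -3.37; fold change = 2^3.37 = 10.339
AT2G70342: ΔΔCt = (23.44−15.55) − (24.56−16.12) = 7.89 − 8.44 = -0.55; fold change = 2^0.55 = 1.464
AT5G74532: ΔΔCt = (29.55−15.55) − (25.37−16.12) = 14.00 − 9.25 = 4.75; fold change = 2^-4.75 = 0.037
AT5G74532 has the largest |ΔΔCt| = 4.75.

0.037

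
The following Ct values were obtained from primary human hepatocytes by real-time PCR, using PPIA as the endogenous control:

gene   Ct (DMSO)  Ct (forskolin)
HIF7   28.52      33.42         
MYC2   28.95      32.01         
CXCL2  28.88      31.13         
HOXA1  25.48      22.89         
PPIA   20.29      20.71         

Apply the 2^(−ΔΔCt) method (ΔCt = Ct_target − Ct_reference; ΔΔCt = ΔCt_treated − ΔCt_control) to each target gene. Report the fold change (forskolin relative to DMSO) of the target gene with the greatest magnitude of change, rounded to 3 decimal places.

0.045

HIF7: ΔΔCt = (33.42−20.71) − (28.52−20.29) = 12.71 − 8.23 = 4.48; fold change = 2^-4.48 = 0.045
MYC2: ΔΔCt = (32.01−20.71) − (28.95−20.29) = 11.30 − 8.66 = 2.64; fold change = 2^-2.64 = 0.160
CXCL2: ΔΔCt = (31.13−20.71) − (28.88−20.29) = 10.42 − 8.59 = 1.83; fold change = 2^-1.83 = 0.281
HOXA1: ΔΔCt = (22.89−20.71) − (25.48−20.29) = 2.18 − 5.19 = -3.01; fold change = 2^3.01 = 8.056
HIF7 has the largest |ΔΔCt| = 4.48.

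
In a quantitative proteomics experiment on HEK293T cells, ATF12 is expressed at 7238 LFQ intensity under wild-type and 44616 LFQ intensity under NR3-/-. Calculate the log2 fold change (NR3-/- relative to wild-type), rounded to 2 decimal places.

Fold change = 44616 / 7238 = 6.1641
log2(6.1641) = 2.624

2.62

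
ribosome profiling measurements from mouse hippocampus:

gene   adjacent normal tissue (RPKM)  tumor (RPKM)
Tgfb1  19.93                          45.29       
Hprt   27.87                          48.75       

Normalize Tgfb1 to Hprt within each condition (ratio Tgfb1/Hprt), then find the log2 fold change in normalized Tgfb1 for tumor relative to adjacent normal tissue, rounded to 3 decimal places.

0.378

Tgfb1/Hprt (adjacent normal tissue) = 19.93 / 27.87 = 0.71511
Tgfb1/Hprt (tumor) = 45.29 / 48.75 = 0.92903
Fold change = 0.92903 / 0.71511 = 1.2991
log2(1.2991) = 0.3776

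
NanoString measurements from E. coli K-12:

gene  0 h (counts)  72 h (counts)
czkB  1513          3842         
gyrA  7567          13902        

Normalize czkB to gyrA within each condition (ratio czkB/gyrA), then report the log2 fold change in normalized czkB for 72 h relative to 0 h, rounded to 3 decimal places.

0.467

czkB/gyrA (0 h) = 1513 / 7567 = 0.19995
czkB/gyrA (72 h) = 3842 / 13902 = 0.27636
Fold change = 0.27636 / 0.19995 = 1.3822
log2(1.3822) = 0.4669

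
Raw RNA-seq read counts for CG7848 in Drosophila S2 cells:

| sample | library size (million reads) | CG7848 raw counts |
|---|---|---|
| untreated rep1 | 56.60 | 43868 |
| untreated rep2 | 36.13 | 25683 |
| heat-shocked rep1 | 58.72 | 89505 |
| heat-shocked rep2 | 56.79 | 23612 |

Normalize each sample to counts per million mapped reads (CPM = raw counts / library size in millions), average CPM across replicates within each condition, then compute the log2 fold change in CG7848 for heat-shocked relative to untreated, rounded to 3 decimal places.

0.385

CPM(untreated rep1) = 43868 / 56.60 = 775.0530
CPM(untreated rep2) = 25683 / 36.13 = 710.8497
CPM(heat-shocked rep1) = 89505 / 58.72 = 1524.2677
CPM(heat-shocked rep2) = 23612 / 56.79 = 415.7774
mean CPM(untreated) = 742.9514; mean CPM(heat-shocked) = 970.0226
Fold change = 970.0226 / 742.9514 = 1.30563
log2(1.30563) = 0.3848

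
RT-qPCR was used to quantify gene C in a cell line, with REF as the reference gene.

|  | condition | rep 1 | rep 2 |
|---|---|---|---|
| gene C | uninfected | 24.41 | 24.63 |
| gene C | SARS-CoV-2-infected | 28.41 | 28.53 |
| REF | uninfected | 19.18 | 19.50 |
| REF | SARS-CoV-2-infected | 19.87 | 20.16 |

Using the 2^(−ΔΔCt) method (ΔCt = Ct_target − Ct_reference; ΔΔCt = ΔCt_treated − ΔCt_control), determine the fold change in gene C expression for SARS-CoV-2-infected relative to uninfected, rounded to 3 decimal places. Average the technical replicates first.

Mean Ct: gene C uninfected 24.520; gene C SARS-CoV-2-infected 28.470; REF uninfected 19.340; REF SARS-CoV-2-infected 20.015
ΔCt(uninfected) = 24.520 − 19.340 = 5.180
ΔCt(SARS-CoV-2-infected) = 28.470 − 20.015 = 8.455
ΔΔCt = 8.455 − 5.180 = 3.275
Fold change = 2^(−3.275) = 0.1033

0.103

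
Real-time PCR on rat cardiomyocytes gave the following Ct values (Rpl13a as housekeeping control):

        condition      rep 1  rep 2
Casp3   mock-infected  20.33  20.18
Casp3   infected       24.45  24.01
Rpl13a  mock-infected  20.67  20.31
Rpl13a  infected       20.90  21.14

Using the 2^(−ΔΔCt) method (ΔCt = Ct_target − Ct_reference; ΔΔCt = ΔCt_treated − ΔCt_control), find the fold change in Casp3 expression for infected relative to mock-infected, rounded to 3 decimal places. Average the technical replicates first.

Mean Ct: Casp3 mock-infected 20.255; Casp3 infected 24.230; Rpl13a mock-infected 20.490; Rpl13a infected 21.020
ΔCt(mock-infected) = 20.255 − 20.490 = -0.235
ΔCt(infected) = 24.230 − 21.020 = 3.210
ΔΔCt = 3.210 − (-0.235) = 3.445
Fold change = 2^(−3.445) = 0.0918

0.092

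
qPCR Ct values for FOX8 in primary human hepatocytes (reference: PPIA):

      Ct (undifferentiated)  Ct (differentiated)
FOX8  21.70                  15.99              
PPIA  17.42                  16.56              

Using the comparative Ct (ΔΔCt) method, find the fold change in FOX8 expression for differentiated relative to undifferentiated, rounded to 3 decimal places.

ΔCt(undifferentiated) = 21.700 − 17.420 = 4.280
ΔCt(differentiated) = 15.990 − 16.560 = -0.570
ΔΔCt = -0.570 − 4.280 = -4.850
Fold change = 2^(−(-4.850)) = 2^4.850 = 28.8400

28.840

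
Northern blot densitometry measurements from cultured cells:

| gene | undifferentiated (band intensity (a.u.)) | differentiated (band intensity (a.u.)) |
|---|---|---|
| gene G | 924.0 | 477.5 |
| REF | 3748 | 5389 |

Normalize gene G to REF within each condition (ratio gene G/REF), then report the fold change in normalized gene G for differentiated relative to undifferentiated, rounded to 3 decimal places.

0.359

gene G/REF (undifferentiated) = 924.0 / 3748 = 0.24653
gene G/REF (differentiated) = 477.5 / 5389 = 0.088606
Fold change = 0.088606 / 0.24653 = 0.3594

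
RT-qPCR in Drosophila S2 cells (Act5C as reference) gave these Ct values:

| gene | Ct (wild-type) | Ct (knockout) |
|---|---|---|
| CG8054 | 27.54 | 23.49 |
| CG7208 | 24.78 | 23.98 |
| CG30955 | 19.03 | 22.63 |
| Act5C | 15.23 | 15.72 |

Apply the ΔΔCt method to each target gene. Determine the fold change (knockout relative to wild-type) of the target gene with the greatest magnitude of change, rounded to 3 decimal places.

CG8054: ΔΔCt = (23.49−15.72) − (27.54−15.23) = 7.77 − 12.31 = -4.54; fold change = 2^4.54 = 23.264
CG7208: ΔΔCt = (23.98−15.72) − (24.78−15.23) = 8.26 − 9.55 = -1.29; fold change = 2^1.29 = 2.445
CG30955: ΔΔCt = (22.63−15.72) − (19.03−15.23) = 6.91 − 3.80 = 3.11; fold change = 2^-3.11 = 0.116
CG8054 has the largest |ΔΔCt| = 4.54.

23.264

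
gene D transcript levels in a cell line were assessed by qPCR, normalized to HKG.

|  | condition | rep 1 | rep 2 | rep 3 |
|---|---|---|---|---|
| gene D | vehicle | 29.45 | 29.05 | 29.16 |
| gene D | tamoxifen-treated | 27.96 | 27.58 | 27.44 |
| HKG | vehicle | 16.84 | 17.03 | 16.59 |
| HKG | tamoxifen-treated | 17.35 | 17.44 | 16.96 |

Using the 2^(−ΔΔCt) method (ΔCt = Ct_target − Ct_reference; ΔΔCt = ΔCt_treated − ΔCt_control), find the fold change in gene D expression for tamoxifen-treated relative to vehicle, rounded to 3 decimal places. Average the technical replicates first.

3.972

Mean Ct: gene D vehicle 29.220; gene D tamoxifen-treated 27.660; HKG vehicle 16.820; HKG tamoxifen-treated 17.250
ΔCt(vehicle) = 29.220 − 16.820 = 12.400
ΔCt(tamoxifen-treated) = 27.660 − 17.250 = 10.410
ΔΔCt = 10.410 − 12.400 = -1.990
Fold change = 2^(−(-1.990)) = 2^1.990 = 3.9724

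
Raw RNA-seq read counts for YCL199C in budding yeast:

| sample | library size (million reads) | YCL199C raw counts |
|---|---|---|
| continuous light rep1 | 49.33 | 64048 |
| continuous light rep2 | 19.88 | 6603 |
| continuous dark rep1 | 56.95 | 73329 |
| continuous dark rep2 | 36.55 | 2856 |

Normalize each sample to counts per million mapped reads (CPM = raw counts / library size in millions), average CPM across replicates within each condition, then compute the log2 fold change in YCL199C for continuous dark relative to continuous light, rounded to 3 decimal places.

CPM(continuous light rep1) = 64048 / 49.33 = 1298.3580
CPM(continuous light rep2) = 6603 / 19.88 = 332.1429
CPM(continuous dark rep1) = 73329 / 56.95 = 1287.6032
CPM(continuous dark rep2) = 2856 / 36.55 = 78.1395
mean CPM(continuous light) = 815.2504; mean CPM(continuous dark) = 682.8713
Fold change = 682.8713 / 815.2504 = 0.83762
log2(0.83762) = -0.2556

-0.256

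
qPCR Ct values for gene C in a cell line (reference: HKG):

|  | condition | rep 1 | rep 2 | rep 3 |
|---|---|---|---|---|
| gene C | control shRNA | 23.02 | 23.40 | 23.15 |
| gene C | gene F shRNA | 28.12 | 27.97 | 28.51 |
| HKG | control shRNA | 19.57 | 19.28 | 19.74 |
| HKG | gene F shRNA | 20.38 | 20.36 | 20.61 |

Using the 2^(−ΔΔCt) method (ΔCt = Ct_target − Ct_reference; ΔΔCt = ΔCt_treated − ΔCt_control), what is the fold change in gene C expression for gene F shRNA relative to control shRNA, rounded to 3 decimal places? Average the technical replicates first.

Mean Ct: gene C control shRNA 23.190; gene C gene F shRNA 28.200; HKG control shRNA 19.530; HKG gene F shRNA 20.450
ΔCt(control shRNA) = 23.190 − 19.530 = 3.660
ΔCt(gene F shRNA) = 28.200 − 20.450 = 7.750
ΔΔCt = 7.750 − 3.660 = 4.090
Fold change = 2^(−4.090) = 0.0587

0.059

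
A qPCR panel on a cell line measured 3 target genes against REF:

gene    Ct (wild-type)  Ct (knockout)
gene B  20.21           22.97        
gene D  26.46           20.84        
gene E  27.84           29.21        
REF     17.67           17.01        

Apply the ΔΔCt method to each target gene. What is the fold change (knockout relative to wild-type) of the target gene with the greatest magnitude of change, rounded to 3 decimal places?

gene B: ΔΔCt = (22.97−17.01) − (20.21−17.67) = 5.96 − 2.54 = 3.42; fold change = 2^-3.42 = 0.093
gene D: ΔΔCt = (20.84−17.01) − (26.46−17.67) = 3.83 − 8.79 = -4.96; fold change = 2^4.96 = 31.125
gene E: ΔΔCt = (29.21−17.01) − (27.84−17.67) = 12.20 − 10.17 = 2.03; fold change = 2^-2.03 = 0.245
gene D has the largest |ΔΔCt| = 4.96.

31.125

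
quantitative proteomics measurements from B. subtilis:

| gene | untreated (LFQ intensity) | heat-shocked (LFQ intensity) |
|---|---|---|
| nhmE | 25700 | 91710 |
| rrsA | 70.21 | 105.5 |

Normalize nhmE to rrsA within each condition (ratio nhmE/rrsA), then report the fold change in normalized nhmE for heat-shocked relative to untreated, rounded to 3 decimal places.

nhmE/rrsA (untreated) = 25700 / 70.21 = 366.04
nhmE/rrsA (heat-shocked) = 91710 / 105.5 = 869.29
Fold change = 869.29 / 366.04 = 2.3748

2.375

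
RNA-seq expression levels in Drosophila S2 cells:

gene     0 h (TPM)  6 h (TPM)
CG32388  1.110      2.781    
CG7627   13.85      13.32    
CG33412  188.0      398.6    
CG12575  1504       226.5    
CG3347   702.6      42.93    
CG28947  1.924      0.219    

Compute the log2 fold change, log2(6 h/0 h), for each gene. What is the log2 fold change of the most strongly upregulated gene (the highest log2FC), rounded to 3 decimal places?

log2(2.781/1.110) = 1.325  (CG32388)
log2(13.32/13.85) = -0.056  (CG7627)
log2(398.6/188.0) = 1.084  (CG33412)
log2(226.5/1504) = -2.731  (CG12575)
log2(42.93/702.6) = -4.033  (CG3347)
log2(0.219/1.924) = -3.135  (CG28947)
CG32388 is most strongly upregulated.

1.325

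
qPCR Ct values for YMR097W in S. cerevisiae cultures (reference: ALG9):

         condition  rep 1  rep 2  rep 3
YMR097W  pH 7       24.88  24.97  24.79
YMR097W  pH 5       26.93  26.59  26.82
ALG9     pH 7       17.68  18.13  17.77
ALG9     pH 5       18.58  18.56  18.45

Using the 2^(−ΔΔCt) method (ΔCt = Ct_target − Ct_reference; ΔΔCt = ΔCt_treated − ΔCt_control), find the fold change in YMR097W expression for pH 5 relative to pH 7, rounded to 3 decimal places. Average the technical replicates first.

0.426

Mean Ct: YMR097W pH 7 24.880; YMR097W pH 5 26.780; ALG9 pH 7 17.860; ALG9 pH 5 18.530
ΔCt(pH 7) = 24.880 − 17.860 = 7.020
ΔCt(pH 5) = 26.780 − 18.530 = 8.250
ΔΔCt = 8.250 − 7.020 = 1.230
Fold change = 2^(−1.230) = 0.4263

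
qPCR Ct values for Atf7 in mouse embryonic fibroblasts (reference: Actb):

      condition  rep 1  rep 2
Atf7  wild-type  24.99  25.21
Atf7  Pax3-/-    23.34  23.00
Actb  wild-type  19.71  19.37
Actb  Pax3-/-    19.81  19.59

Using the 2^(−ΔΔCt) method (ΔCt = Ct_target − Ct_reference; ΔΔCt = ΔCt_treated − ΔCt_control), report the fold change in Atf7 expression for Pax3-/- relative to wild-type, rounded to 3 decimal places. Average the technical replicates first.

4.257

Mean Ct: Atf7 wild-type 25.100; Atf7 Pax3-/- 23.170; Actb wild-type 19.540; Actb Pax3-/- 19.700
ΔCt(wild-type) = 25.100 − 19.540 = 5.560
ΔCt(Pax3-/-) = 23.170 − 19.700 = 3.470
ΔΔCt = 3.470 − 5.560 = -2.090
Fold change = 2^(−(-2.090)) = 2^2.090 = 4.2575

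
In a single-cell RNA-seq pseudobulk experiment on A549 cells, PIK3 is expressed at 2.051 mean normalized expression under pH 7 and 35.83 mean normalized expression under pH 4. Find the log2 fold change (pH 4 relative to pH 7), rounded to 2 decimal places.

Fold change = 35.83 / 2.051 = 17.4695
log2(17.4695) = 4.127

4.13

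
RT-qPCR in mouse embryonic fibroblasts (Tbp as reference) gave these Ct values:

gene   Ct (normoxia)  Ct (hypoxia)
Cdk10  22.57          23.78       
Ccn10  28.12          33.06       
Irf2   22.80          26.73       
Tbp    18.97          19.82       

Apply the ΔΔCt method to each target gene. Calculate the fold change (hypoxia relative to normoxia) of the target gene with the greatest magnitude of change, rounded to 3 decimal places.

0.059

Cdk10: ΔΔCt = (23.78−19.82) − (22.57−18.97) = 3.96 − 3.60 = 0.36; fold change = 2^-0.36 = 0.779
Ccn10: ΔΔCt = (33.06−19.82) − (28.12−18.97) = 13.24 − 9.15 = 4.09; fold change = 2^-4.09 = 0.059
Irf2: ΔΔCt = (26.73−19.82) − (22.80−18.97) = 6.91 − 3.83 = 3.08; fold change = 2^-3.08 = 0.118
Ccn10 has the largest |ΔΔCt| = 4.09.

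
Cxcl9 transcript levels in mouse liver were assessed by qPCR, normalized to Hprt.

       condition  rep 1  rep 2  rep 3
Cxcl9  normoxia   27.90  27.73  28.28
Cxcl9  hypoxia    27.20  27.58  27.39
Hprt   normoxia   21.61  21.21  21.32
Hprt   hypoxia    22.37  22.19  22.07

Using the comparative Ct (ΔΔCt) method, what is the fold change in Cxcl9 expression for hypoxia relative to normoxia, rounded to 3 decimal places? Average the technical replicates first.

Mean Ct: Cxcl9 normoxia 27.970; Cxcl9 hypoxia 27.390; Hprt normoxia 21.380; Hprt hypoxia 22.210
ΔCt(normoxia) = 27.970 − 21.380 = 6.590
ΔCt(hypoxia) = 27.390 − 22.210 = 5.180
ΔΔCt = 5.180 − 6.590 = -1.410
Fold change = 2^(−(-1.410)) = 2^1.410 = 2.6574

2.657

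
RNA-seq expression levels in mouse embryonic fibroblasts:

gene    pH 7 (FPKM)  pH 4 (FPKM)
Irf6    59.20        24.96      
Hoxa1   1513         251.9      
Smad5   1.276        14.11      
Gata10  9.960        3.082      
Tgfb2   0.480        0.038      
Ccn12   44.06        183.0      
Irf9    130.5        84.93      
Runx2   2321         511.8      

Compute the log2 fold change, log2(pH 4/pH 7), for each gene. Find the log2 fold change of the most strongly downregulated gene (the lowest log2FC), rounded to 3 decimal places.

-3.659

log2(24.96/59.20) = -1.246  (Irf6)
log2(251.9/1513) = -2.586  (Hoxa1)
log2(14.11/1.276) = 3.467  (Smad5)
log2(3.082/9.960) = -1.692  (Gata10)
log2(0.038/0.480) = -3.659  (Tgfb2)
log2(183.0/44.06) = 2.054  (Ccn12)
log2(84.93/130.5) = -0.620  (Irf9)
log2(511.8/2321) = -2.181  (Runx2)
Tgfb2 is most strongly downregulated.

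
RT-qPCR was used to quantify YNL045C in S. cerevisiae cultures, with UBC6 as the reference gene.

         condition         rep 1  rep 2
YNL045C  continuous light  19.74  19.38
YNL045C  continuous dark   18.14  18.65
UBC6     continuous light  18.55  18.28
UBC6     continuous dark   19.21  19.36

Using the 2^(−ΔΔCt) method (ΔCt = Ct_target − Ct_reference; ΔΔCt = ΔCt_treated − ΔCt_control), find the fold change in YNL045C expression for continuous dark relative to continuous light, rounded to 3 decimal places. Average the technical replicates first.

Mean Ct: YNL045C continuous light 19.560; YNL045C continuous dark 18.395; UBC6 continuous light 18.415; UBC6 continuous dark 19.285
ΔCt(continuous light) = 19.560 − 18.415 = 1.145
ΔCt(continuous dark) = 18.395 − 19.285 = -0.890
ΔΔCt = -0.890 − 1.145 = -2.035
Fold change = 2^(−(-2.035)) = 2^2.035 = 4.0982

4.098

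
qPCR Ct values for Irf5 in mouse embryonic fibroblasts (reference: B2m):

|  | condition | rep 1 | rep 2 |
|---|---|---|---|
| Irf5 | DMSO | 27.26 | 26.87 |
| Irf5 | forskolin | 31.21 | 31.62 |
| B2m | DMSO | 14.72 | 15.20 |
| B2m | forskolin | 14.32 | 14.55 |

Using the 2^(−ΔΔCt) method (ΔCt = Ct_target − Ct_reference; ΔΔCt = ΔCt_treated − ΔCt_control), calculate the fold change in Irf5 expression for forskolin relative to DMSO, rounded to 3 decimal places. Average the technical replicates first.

Mean Ct: Irf5 DMSO 27.065; Irf5 forskolin 31.415; B2m DMSO 14.960; B2m forskolin 14.435
ΔCt(DMSO) = 27.065 − 14.960 = 12.105
ΔCt(forskolin) = 31.415 − 14.435 = 16.980
ΔΔCt = 16.980 − 12.105 = 4.875
Fold change = 2^(−4.875) = 0.0341

0.034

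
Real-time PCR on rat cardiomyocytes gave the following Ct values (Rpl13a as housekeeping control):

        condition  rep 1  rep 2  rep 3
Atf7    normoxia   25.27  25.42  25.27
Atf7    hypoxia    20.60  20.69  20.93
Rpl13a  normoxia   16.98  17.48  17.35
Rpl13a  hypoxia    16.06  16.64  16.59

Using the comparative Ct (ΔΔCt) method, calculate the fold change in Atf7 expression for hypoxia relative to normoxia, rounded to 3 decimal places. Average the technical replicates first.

13.361

Mean Ct: Atf7 normoxia 25.320; Atf7 hypoxia 20.740; Rpl13a normoxia 17.270; Rpl13a hypoxia 16.430
ΔCt(normoxia) = 25.320 − 17.270 = 8.050
ΔCt(hypoxia) = 20.740 − 16.430 = 4.310
ΔΔCt = 4.310 − 8.050 = -3.740
Fold change = 2^(−(-3.740)) = 2^3.740 = 13.3614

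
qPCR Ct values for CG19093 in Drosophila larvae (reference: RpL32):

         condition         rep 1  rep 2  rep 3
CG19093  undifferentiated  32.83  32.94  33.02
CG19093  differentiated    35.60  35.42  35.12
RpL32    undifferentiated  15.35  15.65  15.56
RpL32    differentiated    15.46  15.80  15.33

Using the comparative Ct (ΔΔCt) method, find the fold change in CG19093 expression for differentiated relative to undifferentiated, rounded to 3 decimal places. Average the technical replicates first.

0.184

Mean Ct: CG19093 undifferentiated 32.930; CG19093 differentiated 35.380; RpL32 undifferentiated 15.520; RpL32 differentiated 15.530
ΔCt(undifferentiated) = 32.930 − 15.520 = 17.410
ΔCt(differentiated) = 35.380 − 15.530 = 19.850
ΔΔCt = 19.850 − 17.410 = 2.440
Fold change = 2^(−2.440) = 0.1843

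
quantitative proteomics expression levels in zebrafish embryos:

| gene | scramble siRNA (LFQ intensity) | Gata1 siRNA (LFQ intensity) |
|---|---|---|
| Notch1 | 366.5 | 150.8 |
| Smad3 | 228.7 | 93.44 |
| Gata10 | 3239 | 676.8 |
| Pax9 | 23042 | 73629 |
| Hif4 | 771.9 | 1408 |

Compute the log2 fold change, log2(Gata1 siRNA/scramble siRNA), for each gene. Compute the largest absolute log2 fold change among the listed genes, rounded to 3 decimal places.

log2(150.8/366.5) = -1.281  (Notch1)
log2(93.44/228.7) = -1.291  (Smad3)
log2(676.8/3239) = -2.259  (Gata10)
log2(73629/23042) = 1.676  (Pax9)
log2(1408/771.9) = 0.867  (Hif4)
The largest magnitude belongs to Gata10.

2.259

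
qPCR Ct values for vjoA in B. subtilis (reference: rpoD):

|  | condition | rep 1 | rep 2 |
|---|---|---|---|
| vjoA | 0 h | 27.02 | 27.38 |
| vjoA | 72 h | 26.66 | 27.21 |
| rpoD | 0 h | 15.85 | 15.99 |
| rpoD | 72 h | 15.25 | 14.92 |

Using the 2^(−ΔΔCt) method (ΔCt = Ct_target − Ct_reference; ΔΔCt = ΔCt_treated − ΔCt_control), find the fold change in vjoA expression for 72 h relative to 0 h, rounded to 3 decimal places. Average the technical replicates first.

Mean Ct: vjoA 0 h 27.200; vjoA 72 h 26.935; rpoD 0 h 15.920; rpoD 72 h 15.085
ΔCt(0 h) = 27.200 − 15.920 = 11.280
ΔCt(72 h) = 26.935 − 15.085 = 11.850
ΔΔCt = 11.850 − 11.280 = 0.570
Fold change = 2^(−0.570) = 0.6736

0.674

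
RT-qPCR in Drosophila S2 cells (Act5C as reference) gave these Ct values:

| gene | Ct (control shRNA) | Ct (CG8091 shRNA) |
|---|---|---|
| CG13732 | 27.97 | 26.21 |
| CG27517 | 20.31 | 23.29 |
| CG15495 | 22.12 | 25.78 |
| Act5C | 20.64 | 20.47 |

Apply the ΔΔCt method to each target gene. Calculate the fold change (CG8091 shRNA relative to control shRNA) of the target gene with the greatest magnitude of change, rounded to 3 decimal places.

0.070

CG13732: ΔΔCt = (26.21−20.47) − (27.97−20.64) = 5.74 − 7.33 = -1.59; fold change = 2^1.59 = 3.010
CG27517: ΔΔCt = (23.29−20.47) − (20.31−20.64) = 2.82 − (-0.33) = 3.15; fold change = 2^-3.15 = 0.113
CG15495: ΔΔCt = (25.78−20.47) − (22.12−20.64) = 5.31 − 1.48 = 3.83; fold change = 2^-3.83 = 0.070
CG15495 has the largest |ΔΔCt| = 3.83.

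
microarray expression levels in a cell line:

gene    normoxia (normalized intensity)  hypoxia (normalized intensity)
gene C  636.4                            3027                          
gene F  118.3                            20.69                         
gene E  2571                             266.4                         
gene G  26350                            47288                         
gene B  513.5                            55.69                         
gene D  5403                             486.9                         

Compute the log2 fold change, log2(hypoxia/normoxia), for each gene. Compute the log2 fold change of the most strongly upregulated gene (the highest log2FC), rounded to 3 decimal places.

log2(3027/636.4) = 2.250  (gene C)
log2(20.69/118.3) = -2.515  (gene F)
log2(266.4/2571) = -3.271  (gene E)
log2(47288/26350) = 0.844  (gene G)
log2(55.69/513.5) = -3.205  (gene B)
log2(486.9/5403) = -3.472  (gene D)
gene C is most strongly upregulated.

2.250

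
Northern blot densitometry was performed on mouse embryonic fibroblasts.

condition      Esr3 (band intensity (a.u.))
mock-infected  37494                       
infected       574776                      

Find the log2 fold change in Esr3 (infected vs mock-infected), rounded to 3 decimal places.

Fold change = 574776 / 37494 = 15.3298
log2(15.3298) = 3.9383

3.938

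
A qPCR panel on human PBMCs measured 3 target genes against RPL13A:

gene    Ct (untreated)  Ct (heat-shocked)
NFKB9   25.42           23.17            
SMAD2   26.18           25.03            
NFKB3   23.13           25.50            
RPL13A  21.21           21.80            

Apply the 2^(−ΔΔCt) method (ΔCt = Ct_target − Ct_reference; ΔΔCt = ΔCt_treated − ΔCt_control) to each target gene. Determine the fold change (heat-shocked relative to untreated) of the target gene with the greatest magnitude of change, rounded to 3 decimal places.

NFKB9: ΔΔCt = (23.17−21.80) − (25.42−21.21) = 1.37 − 4.21 = -2.84; fold change = 2^2.84 = 7.160
SMAD2: ΔΔCt = (25.03−21.80) − (26.18−21.21) = 3.23 − 4.97 = -1.74; fold change = 2^1.74 = 3.340
NFKB3: ΔΔCt = (25.50−21.80) − (23.13−21.21) = 3.70 − 1.92 = 1.78; fold change = 2^-1.78 = 0.291
NFKB9 has the largest |ΔΔCt| = 2.84.

7.160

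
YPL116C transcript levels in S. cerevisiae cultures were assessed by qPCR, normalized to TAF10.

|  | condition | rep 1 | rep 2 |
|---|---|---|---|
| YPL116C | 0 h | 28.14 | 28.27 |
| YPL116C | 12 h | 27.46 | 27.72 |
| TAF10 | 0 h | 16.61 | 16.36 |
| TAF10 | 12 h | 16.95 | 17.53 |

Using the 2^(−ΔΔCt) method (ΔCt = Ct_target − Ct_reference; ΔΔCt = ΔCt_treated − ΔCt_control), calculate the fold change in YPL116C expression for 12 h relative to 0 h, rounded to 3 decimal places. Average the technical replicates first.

2.585

Mean Ct: YPL116C 0 h 28.205; YPL116C 12 h 27.590; TAF10 0 h 16.485; TAF10 12 h 17.240
ΔCt(0 h) = 28.205 − 16.485 = 11.720
ΔCt(12 h) = 27.590 − 17.240 = 10.350
ΔΔCt = 10.350 − 11.720 = -1.370
Fold change = 2^(−(-1.370)) = 2^1.370 = 2.5847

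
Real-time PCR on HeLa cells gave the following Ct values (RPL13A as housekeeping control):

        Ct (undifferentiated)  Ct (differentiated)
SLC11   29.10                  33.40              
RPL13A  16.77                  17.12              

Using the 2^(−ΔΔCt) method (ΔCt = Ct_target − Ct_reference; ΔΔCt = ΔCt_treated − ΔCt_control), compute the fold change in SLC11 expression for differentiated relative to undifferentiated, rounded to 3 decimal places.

ΔCt(undifferentiated) = 29.100 − 16.770 = 12.330
ΔCt(differentiated) = 33.400 − 17.120 = 16.280
ΔΔCt = 16.280 − 12.330 = 3.950
Fold change = 2^(−3.950) = 0.0647

0.065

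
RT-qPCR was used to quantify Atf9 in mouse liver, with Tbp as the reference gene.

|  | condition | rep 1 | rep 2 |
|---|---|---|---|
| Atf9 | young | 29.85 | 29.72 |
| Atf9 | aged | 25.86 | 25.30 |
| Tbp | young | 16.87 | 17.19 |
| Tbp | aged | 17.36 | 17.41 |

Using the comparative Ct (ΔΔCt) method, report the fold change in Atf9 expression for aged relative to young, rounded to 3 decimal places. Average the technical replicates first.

Mean Ct: Atf9 young 29.785; Atf9 aged 25.580; Tbp young 17.030; Tbp aged 17.385
ΔCt(young) = 29.785 − 17.030 = 12.755
ΔCt(aged) = 25.580 − 17.385 = 8.195
ΔΔCt = 8.195 − 12.755 = -4.560
Fold change = 2^(−(-4.560)) = 2^4.560 = 23.5883

23.588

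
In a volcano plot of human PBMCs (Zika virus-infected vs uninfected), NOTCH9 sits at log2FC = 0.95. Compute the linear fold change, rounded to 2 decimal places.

1.93

Fold change = 2^(0.95) = 1.932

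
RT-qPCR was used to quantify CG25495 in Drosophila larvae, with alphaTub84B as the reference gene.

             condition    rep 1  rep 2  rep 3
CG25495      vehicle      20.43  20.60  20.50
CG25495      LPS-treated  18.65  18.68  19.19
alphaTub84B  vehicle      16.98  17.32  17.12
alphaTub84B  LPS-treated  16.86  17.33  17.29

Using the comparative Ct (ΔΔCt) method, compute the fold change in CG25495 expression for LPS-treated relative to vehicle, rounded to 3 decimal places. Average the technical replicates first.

Mean Ct: CG25495 vehicle 20.510; CG25495 LPS-treated 18.840; alphaTub84B vehicle 17.140; alphaTub84B LPS-treated 17.160
ΔCt(vehicle) = 20.510 − 17.140 = 3.370
ΔCt(LPS-treated) = 18.840 − 17.160 = 1.680
ΔΔCt = 1.680 − 3.370 = -1.690
Fold change = 2^(−(-1.690)) = 2^1.690 = 3.2266

3.227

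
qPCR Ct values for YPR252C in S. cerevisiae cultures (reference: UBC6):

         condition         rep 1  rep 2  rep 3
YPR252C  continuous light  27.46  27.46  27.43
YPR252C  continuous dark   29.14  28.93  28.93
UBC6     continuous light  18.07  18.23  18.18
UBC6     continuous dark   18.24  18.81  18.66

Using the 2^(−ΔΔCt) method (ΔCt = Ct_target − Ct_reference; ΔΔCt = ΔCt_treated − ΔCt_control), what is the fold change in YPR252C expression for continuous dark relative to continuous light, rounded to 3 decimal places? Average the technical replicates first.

0.454

Mean Ct: YPR252C continuous light 27.450; YPR252C continuous dark 29.000; UBC6 continuous light 18.160; UBC6 continuous dark 18.570
ΔCt(continuous light) = 27.450 − 18.160 = 9.290
ΔCt(continuous dark) = 29.000 − 18.570 = 10.430
ΔΔCt = 10.430 − 9.290 = 1.140
Fold change = 2^(−1.140) = 0.4538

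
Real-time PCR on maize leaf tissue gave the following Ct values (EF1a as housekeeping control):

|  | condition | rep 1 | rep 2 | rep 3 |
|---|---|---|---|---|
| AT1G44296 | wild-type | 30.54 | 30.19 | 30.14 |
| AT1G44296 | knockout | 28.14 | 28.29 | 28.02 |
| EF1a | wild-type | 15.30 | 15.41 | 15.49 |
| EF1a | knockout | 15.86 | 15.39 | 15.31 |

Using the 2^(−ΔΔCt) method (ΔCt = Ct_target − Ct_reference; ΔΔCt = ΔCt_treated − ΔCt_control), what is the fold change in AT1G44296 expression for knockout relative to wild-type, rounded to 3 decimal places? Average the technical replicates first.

Mean Ct: AT1G44296 wild-type 30.290; AT1G44296 knockout 28.150; EF1a wild-type 15.400; EF1a knockout 15.520
ΔCt(wild-type) = 30.290 − 15.400 = 14.890
ΔCt(knockout) = 28.150 − 15.520 = 12.630
ΔΔCt = 12.630 − 14.890 = -2.260
Fold change = 2^(−(-2.260)) = 2^2.260 = 4.7899

4.790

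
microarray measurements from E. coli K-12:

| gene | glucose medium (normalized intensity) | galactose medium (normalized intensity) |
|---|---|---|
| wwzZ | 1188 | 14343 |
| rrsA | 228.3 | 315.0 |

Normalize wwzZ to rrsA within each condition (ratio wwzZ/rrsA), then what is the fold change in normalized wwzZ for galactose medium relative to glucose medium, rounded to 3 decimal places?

8.750

wwzZ/rrsA (glucose medium) = 1188 / 228.3 = 5.2037
wwzZ/rrsA (galactose medium) = 14343 / 315.0 = 45.533
Fold change = 45.533 / 5.2037 = 8.7502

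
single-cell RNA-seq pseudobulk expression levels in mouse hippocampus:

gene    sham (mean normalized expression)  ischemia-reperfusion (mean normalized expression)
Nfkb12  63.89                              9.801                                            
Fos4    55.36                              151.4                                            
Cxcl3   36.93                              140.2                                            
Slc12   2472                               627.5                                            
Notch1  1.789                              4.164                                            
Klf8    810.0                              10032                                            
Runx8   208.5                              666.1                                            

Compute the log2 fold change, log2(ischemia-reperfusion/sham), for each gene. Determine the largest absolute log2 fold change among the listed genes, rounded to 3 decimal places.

log2(9.801/63.89) = -2.705  (Nfkb12)
log2(151.4/55.36) = 1.451  (Fos4)
log2(140.2/36.93) = 1.925  (Cxcl3)
log2(627.5/2472) = -1.978  (Slc12)
log2(4.164/1.789) = 1.219  (Notch1)
log2(10032/810.0) = 3.631  (Klf8)
log2(666.1/208.5) = 1.676  (Runx8)
The largest magnitude belongs to Klf8.

3.631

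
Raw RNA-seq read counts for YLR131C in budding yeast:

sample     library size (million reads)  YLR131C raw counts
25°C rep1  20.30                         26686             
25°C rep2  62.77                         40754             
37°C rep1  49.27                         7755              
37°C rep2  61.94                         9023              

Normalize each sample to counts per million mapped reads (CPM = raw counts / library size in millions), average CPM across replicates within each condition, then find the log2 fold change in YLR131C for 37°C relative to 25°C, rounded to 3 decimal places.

-2.696

CPM(25°C rep1) = 26686 / 20.30 = 1314.5813
CPM(25°C rep2) = 40754 / 62.77 = 649.2592
CPM(37°C rep1) = 7755 / 49.27 = 157.3980
CPM(37°C rep2) = 9023 / 61.94 = 145.6732
mean CPM(25°C) = 981.9202; mean CPM(37°C) = 151.5356
Fold change = 151.5356 / 981.9202 = 0.15433
log2(0.15433) = -2.6959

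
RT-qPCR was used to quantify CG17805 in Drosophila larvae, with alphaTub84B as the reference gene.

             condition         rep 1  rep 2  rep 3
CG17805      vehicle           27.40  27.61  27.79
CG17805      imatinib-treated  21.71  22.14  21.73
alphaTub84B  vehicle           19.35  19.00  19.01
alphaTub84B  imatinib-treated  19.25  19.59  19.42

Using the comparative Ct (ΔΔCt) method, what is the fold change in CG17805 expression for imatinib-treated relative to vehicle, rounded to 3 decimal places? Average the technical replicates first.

65.799

Mean Ct: CG17805 vehicle 27.600; CG17805 imatinib-treated 21.860; alphaTub84B vehicle 19.120; alphaTub84B imatinib-treated 19.420
ΔCt(vehicle) = 27.600 − 19.120 = 8.480
ΔCt(imatinib-treated) = 21.860 − 19.420 = 2.440
ΔΔCt = 2.440 − 8.480 = -6.040
Fold change = 2^(−(-6.040)) = 2^6.040 = 65.7993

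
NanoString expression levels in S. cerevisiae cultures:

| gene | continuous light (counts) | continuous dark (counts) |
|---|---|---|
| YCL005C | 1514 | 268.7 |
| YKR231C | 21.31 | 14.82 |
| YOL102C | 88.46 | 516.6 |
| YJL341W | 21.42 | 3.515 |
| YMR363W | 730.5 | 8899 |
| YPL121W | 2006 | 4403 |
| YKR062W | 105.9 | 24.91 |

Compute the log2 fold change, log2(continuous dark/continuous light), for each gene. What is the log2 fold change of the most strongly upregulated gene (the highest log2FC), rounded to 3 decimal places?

3.607

log2(268.7/1514) = -2.494  (YCL005C)
log2(14.82/21.31) = -0.524  (YKR231C)
log2(516.6/88.46) = 2.546  (YOL102C)
log2(3.515/21.42) = -2.607  (YJL341W)
log2(8899/730.5) = 3.607  (YMR363W)
log2(4403/2006) = 1.134  (YPL121W)
log2(24.91/105.9) = -2.088  (YKR062W)
YMR363W is most strongly upregulated.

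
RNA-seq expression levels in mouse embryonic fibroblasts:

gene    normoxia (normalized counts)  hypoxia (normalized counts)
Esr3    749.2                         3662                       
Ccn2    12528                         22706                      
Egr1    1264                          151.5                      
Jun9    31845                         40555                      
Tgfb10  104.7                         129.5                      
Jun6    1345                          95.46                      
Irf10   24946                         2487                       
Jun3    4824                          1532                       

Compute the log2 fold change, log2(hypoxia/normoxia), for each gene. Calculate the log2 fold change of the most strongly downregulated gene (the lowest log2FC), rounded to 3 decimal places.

-3.817

log2(3662/749.2) = 2.289  (Esr3)
log2(22706/12528) = 0.858  (Ccn2)
log2(151.5/1264) = -3.061  (Egr1)
log2(40555/31845) = 0.349  (Jun9)
log2(129.5/104.7) = 0.307  (Tgfb10)
log2(95.46/1345) = -3.817  (Jun6)
log2(2487/24946) = -3.326  (Irf10)
log2(1532/4824) = -1.655  (Jun3)
Jun6 is most strongly downregulated.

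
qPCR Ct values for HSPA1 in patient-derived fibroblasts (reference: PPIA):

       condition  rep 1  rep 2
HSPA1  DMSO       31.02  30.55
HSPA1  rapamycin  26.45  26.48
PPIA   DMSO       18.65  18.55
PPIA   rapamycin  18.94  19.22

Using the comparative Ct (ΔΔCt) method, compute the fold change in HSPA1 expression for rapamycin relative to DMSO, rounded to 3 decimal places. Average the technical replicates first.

27.858

Mean Ct: HSPA1 DMSO 30.785; HSPA1 rapamycin 26.465; PPIA DMSO 18.600; PPIA rapamycin 19.080
ΔCt(DMSO) = 30.785 − 18.600 = 12.185
ΔCt(rapamycin) = 26.465 − 19.080 = 7.385
ΔΔCt = 7.385 − 12.185 = -4.800
Fold change = 2^(−(-4.800)) = 2^4.800 = 27.8576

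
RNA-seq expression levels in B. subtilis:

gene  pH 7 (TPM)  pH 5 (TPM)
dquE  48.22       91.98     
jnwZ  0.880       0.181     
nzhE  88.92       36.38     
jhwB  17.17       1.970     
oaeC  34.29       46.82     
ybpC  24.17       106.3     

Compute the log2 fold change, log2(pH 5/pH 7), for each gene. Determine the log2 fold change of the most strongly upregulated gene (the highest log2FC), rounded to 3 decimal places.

2.137

log2(91.98/48.22) = 0.932  (dquE)
log2(0.181/0.880) = -2.282  (jnwZ)
log2(36.38/88.92) = -1.289  (nzhE)
log2(1.970/17.17) = -3.124  (jhwB)
log2(46.82/34.29) = 0.449  (oaeC)
log2(106.3/24.17) = 2.137  (ybpC)
ybpC is most strongly upregulated.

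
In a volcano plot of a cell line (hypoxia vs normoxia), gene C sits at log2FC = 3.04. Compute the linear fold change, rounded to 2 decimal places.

Fold change = 2^(3.04) = 8.225

8.22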